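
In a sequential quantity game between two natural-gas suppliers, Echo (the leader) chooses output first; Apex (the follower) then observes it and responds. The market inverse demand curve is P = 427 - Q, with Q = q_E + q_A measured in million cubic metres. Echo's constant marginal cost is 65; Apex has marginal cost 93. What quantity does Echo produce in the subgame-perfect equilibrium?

195

Solve by backward induction. Given q_E, the follower Apex maximises π_A = (427 - q_E - q_A)q_A - 93q_A.
∂π_A/∂q_A = 334 - q_E - 2q_A = 0 gives the reaction function q_A = (334 - q_E)/2.
Echo substitutes q_A(q_E) into its own profit: π_E = q_E(427 - q_E - (334 - q_E)/2) - 65q_E = (260 - (1/2)q_E)q_E - 65q_E.
The leader's first-order condition 195 - q_E = 0 yields q_E = 195.
Then q_A = (334 - 195)/2 = 139/2.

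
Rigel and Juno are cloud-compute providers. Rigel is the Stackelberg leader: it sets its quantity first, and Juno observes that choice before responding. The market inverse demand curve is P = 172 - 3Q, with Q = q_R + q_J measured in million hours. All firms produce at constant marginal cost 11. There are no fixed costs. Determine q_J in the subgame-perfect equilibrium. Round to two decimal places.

13.42

The follower Juno best-responds to any q_R: π_J = (172 - 3Q)q_J - 11q_J.
∂π_J/∂q_J = 161 - 3q_R - 6q_J = 0 gives the reaction function q_J = (161 - 3q_R)/6.
The leader anticipates this reaction. Substituting into P = 172 - 3Q gives P = 183/2 - (3/2)q_R, so π_R = (183/2 - (3/2)q_R)q_R - 11q_R.
Leader FOC: 161/2 - 3q_R = 0, so q_R = 161/6.
Then q_J = (161 - 3·(161/6))/6 = 161/12.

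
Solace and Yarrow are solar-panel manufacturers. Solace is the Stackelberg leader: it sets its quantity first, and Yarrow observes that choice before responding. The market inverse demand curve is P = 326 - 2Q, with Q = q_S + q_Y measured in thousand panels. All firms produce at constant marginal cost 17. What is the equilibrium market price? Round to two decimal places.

Solve by backward induction. Given q_S, the follower Yarrow maximises π_Y = (326 - 2q_S - 2q_Y)q_Y - 17q_Y.
∂π_Y/∂q_Y = 309 - 2q_S - 4q_Y = 0 gives the reaction function q_Y = (309 - 2q_S)/4.
Solace substitutes q_Y(q_S) into its own profit: π_S = q_S(326 - 2q_S - (309 - 2q_S)/2) - 17q_S = (343/2 - q_S)q_S - 17q_S.
Maximising: ∂π_S/∂q_S = 309/2 - 2q_S = 0, giving q_S = 309/4.
Then q_Y = (309 - 2·(309/4))/4 = 309/8.
Total output Q = 927/8, so price P = 326 - 2·(927/8) = 377/4.

94.25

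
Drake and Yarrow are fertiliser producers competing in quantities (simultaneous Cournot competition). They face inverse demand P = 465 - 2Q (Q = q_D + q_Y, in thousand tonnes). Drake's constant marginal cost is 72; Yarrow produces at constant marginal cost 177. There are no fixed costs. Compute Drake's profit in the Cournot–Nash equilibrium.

Drake's profit: π_D = (465 - 2Q)q_D - (72q_D). Setting ∂π_D/∂q_D = 0: 393 - 4q_D - 2(q_Y) = 0.
Yarrow's profit: π_Y = (465 - 2Q)q_Y - (177q_Y). Setting ∂π_Y/∂q_Y = 0: 288 - 4q_Y - 2(q_D) = 0.
So q_D = (393 - 2q_Y)/4 and q_Y = (288 - 2q_D)/4.
Substituting one into the other gives q_D = 83 and q_Y = 61/2.
Price P = 465 - 2·(227/2) = 238.
Drake's profit: (238 - 72)·83 = 13778.

13778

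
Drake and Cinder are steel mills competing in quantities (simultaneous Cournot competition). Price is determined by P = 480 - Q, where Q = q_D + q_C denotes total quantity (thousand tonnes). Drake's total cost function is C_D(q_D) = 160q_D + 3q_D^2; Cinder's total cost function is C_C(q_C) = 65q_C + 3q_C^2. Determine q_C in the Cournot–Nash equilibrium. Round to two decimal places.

47.62

Drake's profit: π_D = (480 - Q)q_D - (160q_D + 3q_D²). Setting ∂π_D/∂q_D = 0: 320 - 8q_D - (q_C) = 0.
Cinder's first-order condition: 415 - 8q_C - (q_D) = 0.
Rearranging gives the reaction functions q_D = (320 - q_C)/8 and q_C = (415 - q_D)/8.
Solving the pair: q_D = 715/21, q_C = 1000/21.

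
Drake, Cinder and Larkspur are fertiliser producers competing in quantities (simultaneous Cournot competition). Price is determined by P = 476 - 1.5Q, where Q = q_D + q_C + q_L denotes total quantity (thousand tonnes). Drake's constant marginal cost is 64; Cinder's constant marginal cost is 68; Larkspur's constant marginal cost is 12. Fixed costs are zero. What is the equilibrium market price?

Drake's profit: π_D = (476 - 1.5Q)q_D - (64q_D). Setting ∂π_D/∂q_D = 0: 412 - 3q_D - (3/2)(q_C + q_L) = 0.
Cinder's profit: π_C = (476 - 1.5Q)q_C - (68q_C). Setting ∂π_C/∂q_C = 0: 408 - 3q_C - (3/2)(q_D + q_L) = 0.
Larkspur's first-order condition: 464 - 3q_L - (3/2)(q_D + q_C) = 0.
Adding the 3 conditions: 1284 − 3Q − 3Q = 0, i.e. Q = 214.
Back-substituting: q_D = (412 − 321)/(3/2) = 182/3, q_C = (408 − 321)/(3/2) = 58, q_L = (464 − 321)/(3/2) = 286/3.
Total output Q = 214, so price P = 476 - (3/2)·214 = 155.

155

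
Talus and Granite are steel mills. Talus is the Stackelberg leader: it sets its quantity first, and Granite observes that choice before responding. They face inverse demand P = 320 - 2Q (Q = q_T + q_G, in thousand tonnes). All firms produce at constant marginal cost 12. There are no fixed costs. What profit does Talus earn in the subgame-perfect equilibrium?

5929

Solve by backward induction. Given q_T, the follower Granite maximises π_G = (320 - 2q_T - 2q_G)q_G - 12q_G.
Setting the follower's marginal profit to zero, 308 - 2q_T - 4q_G = 0, i.e. q_G = (308 - 2q_T)/4.
Talus substitutes q_G(q_T) into its own profit: π_T = q_T(320 - 2q_T - (308 - 2q_T)/2) - 12q_T = (166 - q_T)q_T - 12q_T.
The leader's first-order condition 154 - 2q_T = 0 yields q_T = 77.
Then q_G = (308 - 2·77)/4 = 77/2.
Price P = 320 - 2·(231/2) = 89.
Talus's profit: (89 - 12)·77 = 5929.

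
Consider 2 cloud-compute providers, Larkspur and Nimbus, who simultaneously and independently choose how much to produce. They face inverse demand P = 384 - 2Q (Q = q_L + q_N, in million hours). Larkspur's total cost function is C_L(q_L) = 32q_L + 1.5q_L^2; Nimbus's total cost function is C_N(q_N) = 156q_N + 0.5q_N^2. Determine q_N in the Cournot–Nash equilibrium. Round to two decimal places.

28.77

Larkspur's profit: π_L = (384 - 2Q)q_L - (32q_L + (3/2)q_L²). Setting ∂π_L/∂q_L = 0: 352 - 7q_L - 2(q_N) = 0.
Nimbus's first-order condition: 228 - 5q_N - 2(q_L) = 0.
Best responses: q_L = (352 - 2q_N)/7, q_N = (228 - 2q_L)/5.
Substituting one into the other gives q_L = 1304/31 and q_N = 892/31.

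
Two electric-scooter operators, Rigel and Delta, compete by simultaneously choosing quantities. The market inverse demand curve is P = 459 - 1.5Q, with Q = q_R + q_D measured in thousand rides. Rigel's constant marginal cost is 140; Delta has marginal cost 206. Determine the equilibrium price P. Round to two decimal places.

Rigel's profit: π_R = (459 - 1.5Q)q_R - (140q_R). Setting ∂π_R/∂q_R = 0: 319 - 3q_R - (3/2)(q_D) = 0.
Delta's first-order condition: 253 - 3q_D - (3/2)(q_R) = 0.
Best responses: q_R = (319 - (3/2)q_D)/3, q_D = (253 - (3/2)q_R)/3.
Solving the pair: q_R = 770/9, q_D = 374/9.
Total output Q = 1144/9, so price P = 459 - (3/2)·(1144/9) = 805/3.

268.33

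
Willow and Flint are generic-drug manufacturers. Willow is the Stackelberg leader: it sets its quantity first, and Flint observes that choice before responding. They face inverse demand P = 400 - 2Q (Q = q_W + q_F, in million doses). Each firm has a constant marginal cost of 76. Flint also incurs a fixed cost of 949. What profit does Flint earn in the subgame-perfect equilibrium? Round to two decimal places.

2331.50

The follower Flint best-responds to any q_W: π_F = (400 - 2Q)q_F - 76q_F.
Setting the follower's marginal profit to zero, 324 - 2q_W - 4q_F = 0, i.e. q_F = (324 - 2q_W)/4.
Willow substitutes q_F(q_W) into its own profit: π_W = q_W(400 - 2q_W - (324 - 2q_W)/2) - 76q_W = (238 - q_W)q_W - 76q_W.
Leader FOC: 162 - 2q_W = 0, so q_W = 81.
Then q_F = (324 - 2·81)/4 = 81/2.
Price P = 400 - 2·(243/2) = 157.
Flint's profit: (157 - 76)·(81/2) - 949 = 2331.5000.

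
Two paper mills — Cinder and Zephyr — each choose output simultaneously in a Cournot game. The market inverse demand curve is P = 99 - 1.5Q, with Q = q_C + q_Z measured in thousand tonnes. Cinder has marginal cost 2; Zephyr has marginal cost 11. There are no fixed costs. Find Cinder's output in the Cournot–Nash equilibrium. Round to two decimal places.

Cinder's profit: π_C = (99 - 1.5Q)q_C - (2q_C). Setting ∂π_C/∂q_C = 0: 97 - 3q_C - (3/2)(q_Z) = 0.
Zephyr's profit: π_Z = (99 - 1.5Q)q_Z - (11q_Z). Setting ∂π_Z/∂q_Z = 0: 88 - 3q_Z - (3/2)(q_C) = 0.
Best responses: q_C = (97 - (3/2)q_Z)/3, q_Z = (88 - (3/2)q_C)/3.
Solving the pair: q_C = 212/9, q_Z = 158/9.

23.56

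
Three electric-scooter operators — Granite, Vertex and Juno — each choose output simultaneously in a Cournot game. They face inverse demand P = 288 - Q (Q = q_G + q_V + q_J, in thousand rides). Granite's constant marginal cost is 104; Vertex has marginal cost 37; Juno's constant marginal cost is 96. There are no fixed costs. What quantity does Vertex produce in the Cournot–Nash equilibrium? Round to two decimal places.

Granite's profit: π_G = (288 - Q)q_G - (104q_G). Setting ∂π_G/∂q_G = 0: 184 - 2q_G - (q_V + q_J) = 0.
Vertex's profit: π_V = (288 - Q)q_V - (37q_V). Setting ∂π_V/∂q_V = 0: 251 - 2q_V - (q_G + q_J) = 0.
Juno's first-order condition: 192 - 2q_J - (q_G + q_V) = 0.
Adding the 3 conditions: 627 − 2Q − 2Q = 0, i.e. Q = 627/4.
Back-substituting: q_G = (184 − 627/4) = 109/4, q_V = (251 − 627/4) = 377/4, q_J = (192 − 627/4) = 141/4.

94.25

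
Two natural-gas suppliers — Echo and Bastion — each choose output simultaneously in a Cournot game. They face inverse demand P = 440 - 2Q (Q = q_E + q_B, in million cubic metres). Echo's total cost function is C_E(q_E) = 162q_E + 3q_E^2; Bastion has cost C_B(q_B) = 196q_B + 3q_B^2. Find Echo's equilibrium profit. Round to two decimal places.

Echo's profit: π_E = (440 - 2Q)q_E - (162q_E + 3q_E²). Setting ∂π_E/∂q_E = 0: 278 - 10q_E - 2(q_B) = 0.
Bastion's profit: π_B = (440 - 2Q)q_B - (196q_B + 3q_B²). Setting ∂π_B/∂q_B = 0: 244 - 10q_B - 2(q_E) = 0.
So q_E = (278 - 2q_B)/10 and q_B = (244 - 2q_E)/10.
Solving the pair: q_E = 191/8, q_B = 157/8.
Price P = 440 - 2·(87/2) = 353.
Echo's profit: 353·(191/8) - 162·(191/8) - 3(191/8)² = 2850.0781.

2850.08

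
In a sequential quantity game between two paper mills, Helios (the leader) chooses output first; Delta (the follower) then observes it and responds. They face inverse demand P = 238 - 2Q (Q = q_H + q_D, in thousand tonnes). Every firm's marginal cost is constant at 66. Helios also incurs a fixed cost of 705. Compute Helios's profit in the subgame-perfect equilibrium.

1144

Solve by backward induction. Given q_H, the follower Delta maximises π_D = (238 - 2q_H - 2q_D)q_D - 66q_D.
Follower FOC: 172 - 2q_H - 4q_D = 0, so q_D(q_H) = (172 - 2q_H)/4.
Helios substitutes q_D(q_H) into its own profit: π_H = q_H(238 - 2q_H - (172 - 2q_H)/2) - 66q_H = (152 - q_H)q_H - 66q_H.
Leader FOC: 86 - 2q_H = 0, so q_H = 43.
Then q_D = (172 - 2·43)/4 = 43/2.
Price P = 238 - 2·(129/2) = 109.
Helios's profit: (109 - 66)·43 - 705 = 1144.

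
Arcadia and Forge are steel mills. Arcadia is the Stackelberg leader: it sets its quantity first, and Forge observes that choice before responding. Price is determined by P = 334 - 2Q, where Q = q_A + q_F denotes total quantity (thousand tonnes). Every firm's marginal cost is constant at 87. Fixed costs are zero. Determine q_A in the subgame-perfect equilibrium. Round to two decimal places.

Solve by backward induction. Given q_A, the follower Forge maximises π_F = (334 - 2q_A - 2q_F)q_F - 87q_F.
Setting the follower's marginal profit to zero, 247 - 2q_A - 4q_F = 0, i.e. q_F = (247 - 2q_A)/4.
Arcadia substitutes q_F(q_A) into its own profit: π_A = q_A(334 - 2q_A - (247 - 2q_A)/2) - 87q_A = (421/2 - q_A)q_A - 87q_A.
Maximising: ∂π_A/∂q_A = 247/2 - 2q_A = 0, giving q_A = 247/4.
Then q_F = (247 - 2·(247/4))/4 = 247/8.

61.75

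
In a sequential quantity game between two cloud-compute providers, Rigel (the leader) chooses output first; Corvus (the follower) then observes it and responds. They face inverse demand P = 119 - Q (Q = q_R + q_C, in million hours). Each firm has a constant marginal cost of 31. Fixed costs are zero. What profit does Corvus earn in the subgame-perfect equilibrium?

484

Solve by backward induction. Given q_R, the follower Corvus maximises π_C = (119 - q_R - q_C)q_C - 31q_C.
Follower FOC: 88 - q_R - 2q_C = 0, so q_C(q_R) = (88 - q_R)/2.
Rigel substitutes q_C(q_R) into its own profit: π_R = q_R(119 - q_R - (88 - q_R)/2) - 31q_R = (75 - (1/2)q_R)q_R - 31q_R.
Maximising: ∂π_R/∂q_R = 44 - q_R = 0, giving q_R = 44.
Then q_C = (88 - 44)/2 = 22.
Price P = 119 - 66 = 53.
Corvus's profit: (53 - 31)·22 = 484.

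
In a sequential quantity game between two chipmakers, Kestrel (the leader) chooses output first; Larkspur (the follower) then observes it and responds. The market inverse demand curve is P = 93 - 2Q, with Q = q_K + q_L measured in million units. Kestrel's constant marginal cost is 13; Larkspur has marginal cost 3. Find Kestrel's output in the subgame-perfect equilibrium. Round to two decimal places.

17.50

Solve by backward induction. Given q_K, the follower Larkspur maximises π_L = (93 - 2q_K - 2q_L)q_L - 3q_L.
Follower FOC: 90 - 2q_K - 4q_L = 0, so q_L(q_K) = (90 - 2q_K)/4.
Kestrel substitutes q_L(q_K) into its own profit: π_K = q_K(93 - 2q_K - (90 - 2q_K)/2) - 13q_K = (48 - q_K)q_K - 13q_K.
Maximising: ∂π_K/∂q_K = 35 - 2q_K = 0, giving q_K = 35/2.
Then q_L = (90 - 2·(35/2))/4 = 55/4.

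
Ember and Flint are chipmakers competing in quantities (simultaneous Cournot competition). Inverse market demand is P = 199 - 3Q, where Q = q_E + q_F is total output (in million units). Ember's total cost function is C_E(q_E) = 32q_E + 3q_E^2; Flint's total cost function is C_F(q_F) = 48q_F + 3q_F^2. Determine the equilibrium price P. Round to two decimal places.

135.40

Ember's profit: π_E = (199 - 3Q)q_E - (32q_E + 3q_E²). Setting ∂π_E/∂q_E = 0: 167 - 12q_E - 3(q_F) = 0.
Flint's profit: π_F = (199 - 3Q)q_F - (48q_F + 3q_F²). Setting ∂π_F/∂q_F = 0: 151 - 12q_F - 3(q_E) = 0.
Rearranging gives the reaction functions q_E = (167 - 3q_F)/12 and q_F = (151 - 3q_E)/12.
Solving the pair: q_E = 517/45, q_F = 437/45.
Total output Q = 106/5, so price P = 199 - 3·(106/5) = 677/5.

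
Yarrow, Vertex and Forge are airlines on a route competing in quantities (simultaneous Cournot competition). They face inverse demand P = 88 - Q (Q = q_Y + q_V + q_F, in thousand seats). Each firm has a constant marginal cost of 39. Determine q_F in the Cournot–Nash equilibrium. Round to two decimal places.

Each firm earns π_i = (88 - Q)q_i - 39q_i.
First-order condition (treating rivals' output as given): 49 - 2q_i - Σ_{j≠i} q_j = 0.
By symmetry each firm produces the same amount; substituting Σ_{j≠i} q_j = 2q_i yields q_i = 49/4.

12.25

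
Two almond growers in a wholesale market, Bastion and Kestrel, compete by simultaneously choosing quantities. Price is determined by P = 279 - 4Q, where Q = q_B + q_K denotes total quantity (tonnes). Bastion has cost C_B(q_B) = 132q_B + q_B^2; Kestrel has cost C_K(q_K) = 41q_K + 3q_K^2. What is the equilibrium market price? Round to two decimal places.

Bastion's profit: π_B = (279 - 4Q)q_B - (132q_B + q_B²). Setting ∂π_B/∂q_B = 0: 147 - 10q_B - 4(q_K) = 0.
Kestrel's profit: π_K = (279 - 4Q)q_K - (41q_K + 3q_K²). Setting ∂π_K/∂q_K = 0: 238 - 14q_K - 4(q_B) = 0.
Rearranging gives the reaction functions q_B = (147 - 4q_K)/10 and q_K = (238 - 4q_B)/14.
Solving the pair: q_B = 553/62, q_K = 448/31.
Total output Q = 1449/62, so price P = 279 - 4·(1449/62) = 185.5161.

185.52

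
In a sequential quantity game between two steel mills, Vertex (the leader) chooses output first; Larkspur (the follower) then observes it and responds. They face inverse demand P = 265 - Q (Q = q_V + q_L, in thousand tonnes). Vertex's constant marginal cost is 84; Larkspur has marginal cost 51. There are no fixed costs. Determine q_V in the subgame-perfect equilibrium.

The follower Larkspur best-responds to any q_V: π_L = (265 - Q)q_L - 51q_L.
Setting the follower's marginal profit to zero, 214 - q_V - 2q_L = 0, i.e. q_L = (214 - q_V)/2.
Vertex substitutes q_L(q_V) into its own profit: π_V = q_V(265 - q_V - (214 - q_V)/2) - 84q_V = (158 - (1/2)q_V)q_V - 84q_V.
Maximising: ∂π_V/∂q_V = 74 - q_V = 0, giving q_V = 74.
Then q_L = (214 - 74)/2 = 70.

74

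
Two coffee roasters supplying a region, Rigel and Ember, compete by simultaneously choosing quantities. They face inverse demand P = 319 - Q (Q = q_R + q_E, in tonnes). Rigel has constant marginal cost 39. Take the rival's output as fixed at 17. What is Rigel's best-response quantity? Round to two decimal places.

With the rival's output fixed at 17, Rigel's profit is π_R = (319 - 17 - q_R)q_R - (39q_R) = (302 - q_R)q_R - (39q_R).
∂π_R/∂q_R = 263 - 2q_R = 0, so q_R = 263/2.

131.50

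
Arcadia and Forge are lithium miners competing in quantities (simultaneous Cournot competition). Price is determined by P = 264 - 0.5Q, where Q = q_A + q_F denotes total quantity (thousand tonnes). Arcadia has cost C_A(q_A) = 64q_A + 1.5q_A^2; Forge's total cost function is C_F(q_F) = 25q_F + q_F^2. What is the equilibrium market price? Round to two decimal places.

207.13

Arcadia's profit: π_A = (264 - 0.5Q)q_A - (64q_A + (3/2)q_A²). Setting ∂π_A/∂q_A = 0: 200 - 4q_A - (1/2)(q_F) = 0.
Forge's profit: π_F = (264 - 0.5Q)q_F - (25q_F + q_F²). Setting ∂π_F/∂q_F = 0: 239 - 3q_F - (1/2)(q_A) = 0.
So q_A = (200 - (1/2)q_F)/4 and q_F = (239 - (1/2)q_A)/3.
Solving the pair: q_A = 1922/47, q_F = 72.8511.
Total output Q = 113.7447, so price P = 264 - (1/2)·113.7447 = 207.1277.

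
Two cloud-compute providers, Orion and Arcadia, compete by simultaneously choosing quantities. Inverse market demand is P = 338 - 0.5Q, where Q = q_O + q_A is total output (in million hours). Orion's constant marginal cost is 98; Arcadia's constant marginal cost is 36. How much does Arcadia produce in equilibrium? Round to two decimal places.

242.67

Orion's profit: π_O = (338 - 0.5Q)q_O - (98q_O). Setting ∂π_O/∂q_O = 0: 240 - q_O - (1/2)(q_A) = 0.
Arcadia's first-order condition: 302 - q_A - (1/2)(q_O) = 0.
Rearranging gives the reaction functions q_O = (240 - (1/2)q_A) and q_A = (302 - (1/2)q_O).
Solving the pair: q_O = 356/3, q_A = 728/3.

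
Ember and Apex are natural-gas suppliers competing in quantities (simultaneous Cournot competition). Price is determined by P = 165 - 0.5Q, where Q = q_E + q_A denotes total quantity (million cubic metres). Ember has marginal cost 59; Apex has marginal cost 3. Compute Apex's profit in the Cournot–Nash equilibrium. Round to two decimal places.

10560.89

Ember's profit: π_E = (165 - 0.5Q)q_E - (59q_E). Setting ∂π_E/∂q_E = 0: 106 - q_E - (1/2)(q_A) = 0.
Apex's first-order condition: 162 - q_A - (1/2)(q_E) = 0.
So q_E = (106 - (1/2)q_A) and q_A = (162 - (1/2)q_E).
Solving the pair: q_E = 100/3, q_A = 436/3.
Price P = 165 - (1/2)·(536/3) = 227/3.
Apex's profit: (227/3 - 3)·(436/3) = 10560.8889.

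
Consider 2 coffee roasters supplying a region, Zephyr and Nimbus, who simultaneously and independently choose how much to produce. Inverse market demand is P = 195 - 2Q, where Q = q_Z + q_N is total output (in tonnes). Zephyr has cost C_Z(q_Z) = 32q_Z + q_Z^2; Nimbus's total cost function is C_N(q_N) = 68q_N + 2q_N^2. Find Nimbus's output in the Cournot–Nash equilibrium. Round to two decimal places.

Zephyr's profit: π_Z = (195 - 2Q)q_Z - (32q_Z + q_Z²). Setting ∂π_Z/∂q_Z = 0: 163 - 6q_Z - 2(q_N) = 0.
Nimbus's profit: π_N = (195 - 2Q)q_N - (68q_N + 2q_N²). Setting ∂π_N/∂q_N = 0: 127 - 8q_N - 2(q_Z) = 0.
So q_Z = (163 - 2q_N)/6 and q_N = (127 - 2q_Z)/8.
Solving the pair: q_Z = 525/22, q_N = 109/11.

9.91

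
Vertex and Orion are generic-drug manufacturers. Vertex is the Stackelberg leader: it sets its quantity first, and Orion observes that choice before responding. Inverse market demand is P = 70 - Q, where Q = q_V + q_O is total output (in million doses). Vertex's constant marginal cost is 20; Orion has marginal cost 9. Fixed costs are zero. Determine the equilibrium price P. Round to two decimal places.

The follower Orion best-responds to any q_V: π_O = (70 - Q)q_O - 9q_O.
∂π_O/∂q_O = 61 - q_V - 2q_O = 0 gives the reaction function q_O = (61 - q_V)/2.
The leader anticipates this reaction. Substituting into P = 70 - Q gives P = 79/2 - (1/2)q_V, so π_V = (79/2 - (1/2)q_V)q_V - 20q_V.
Leader FOC: 39/2 - q_V = 0, so q_V = 39/2.
Then q_O = (61 - 39/2)/2 = 83/4.
Total output Q = 161/4, so price P = 70 - 161/4 = 119/4.

29.75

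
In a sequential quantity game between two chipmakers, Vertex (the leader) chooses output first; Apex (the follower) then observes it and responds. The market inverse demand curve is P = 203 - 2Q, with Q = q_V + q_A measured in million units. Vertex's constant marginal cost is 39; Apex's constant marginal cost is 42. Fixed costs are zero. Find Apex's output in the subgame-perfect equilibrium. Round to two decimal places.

19.38

The follower Apex best-responds to any q_V: π_A = (203 - 2Q)q_A - 42q_A.
∂π_A/∂q_A = 161 - 2q_V - 4q_A = 0 gives the reaction function q_A = (161 - 2q_V)/4.
Vertex substitutes q_A(q_V) into its own profit: π_V = q_V(203 - 2q_V - (161 - 2q_V)/2) - 39q_V = (245/2 - q_V)q_V - 39q_V.
The leader's first-order condition 167/2 - 2q_V = 0 yields q_V = 167/4.
Then q_A = (161 - 2·(167/4))/4 = 155/8.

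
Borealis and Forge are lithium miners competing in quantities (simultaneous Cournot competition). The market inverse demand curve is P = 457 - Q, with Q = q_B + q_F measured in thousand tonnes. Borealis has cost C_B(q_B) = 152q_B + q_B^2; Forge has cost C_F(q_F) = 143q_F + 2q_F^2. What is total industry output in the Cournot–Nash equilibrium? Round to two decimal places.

Borealis's profit: π_B = (457 - Q)q_B - (152q_B + q_B²). Setting ∂π_B/∂q_B = 0: 305 - 4q_B - (q_F) = 0.
Forge's profit: π_F = (457 - Q)q_F - (143q_F + 2q_F²). Setting ∂π_F/∂q_F = 0: 314 - 6q_F - (q_B) = 0.
Rearranging gives the reaction functions q_B = (305 - q_F)/4 and q_F = (314 - q_B)/6.
Solving the pair: q_B = 1516/23, q_F = 951/23.
Total output Q = 1516/23 + 951/23 = 107.2609.

107.26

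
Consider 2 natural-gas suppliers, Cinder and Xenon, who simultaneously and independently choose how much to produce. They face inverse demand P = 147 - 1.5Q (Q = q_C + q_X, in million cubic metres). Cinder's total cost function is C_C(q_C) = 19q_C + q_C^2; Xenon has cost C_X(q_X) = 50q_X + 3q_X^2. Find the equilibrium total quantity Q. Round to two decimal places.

30.40

Cinder's profit: π_C = (147 - 1.5Q)q_C - (19q_C + q_C²). Setting ∂π_C/∂q_C = 0: 128 - 5q_C - (3/2)(q_X) = 0.
Xenon's first-order condition: 97 - 9q_X - (3/2)(q_C) = 0.
So q_C = (128 - (3/2)q_X)/5 and q_X = (97 - (3/2)q_C)/9.
Solving the pair: q_C = 1342/57, q_X = 1172/171.
Total output Q = 1342/57 + 1172/171 = 30.3977.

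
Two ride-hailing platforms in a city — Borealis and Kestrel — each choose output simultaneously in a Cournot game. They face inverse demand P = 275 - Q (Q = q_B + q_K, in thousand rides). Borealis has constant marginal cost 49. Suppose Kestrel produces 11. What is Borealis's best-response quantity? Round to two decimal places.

With the rival's output fixed at 11, Borealis's profit is π_B = (275 - 11 - q_B)q_B - (49q_B) = (264 - q_B)q_B - (49q_B).
∂π_B/∂q_B = 215 - 2q_B = 0, so q_B = 215/2.

107.50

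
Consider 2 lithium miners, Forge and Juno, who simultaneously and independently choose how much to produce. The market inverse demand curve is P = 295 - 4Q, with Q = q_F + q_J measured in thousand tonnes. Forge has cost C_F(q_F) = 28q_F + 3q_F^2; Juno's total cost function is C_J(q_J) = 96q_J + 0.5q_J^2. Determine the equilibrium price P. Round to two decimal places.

Forge's profit: π_F = (295 - 4Q)q_F - (28q_F + 3q_F²). Setting ∂π_F/∂q_F = 0: 267 - 14q_F - 4(q_J) = 0.
Juno's first-order condition: 199 - 9q_J - 4(q_F) = 0.
So q_F = (267 - 4q_J)/14 and q_J = (199 - 4q_F)/9.
Solving the pair: q_F = 1607/110, q_J = 859/55.
Total output Q = 665/22, so price P = 295 - 4·(665/22) = 1915/11.

174.09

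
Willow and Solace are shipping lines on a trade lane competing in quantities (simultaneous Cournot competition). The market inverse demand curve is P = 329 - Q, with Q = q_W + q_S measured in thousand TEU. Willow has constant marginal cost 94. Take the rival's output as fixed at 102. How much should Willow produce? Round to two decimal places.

66.50

With the rival's output fixed at 102, Willow's profit is π_W = (329 - 102 - q_W)q_W - (94q_W) = (227 - q_W)q_W - (94q_W).
∂π_W/∂q_W = 133 - 2q_W = 0, so q_W = 133/2.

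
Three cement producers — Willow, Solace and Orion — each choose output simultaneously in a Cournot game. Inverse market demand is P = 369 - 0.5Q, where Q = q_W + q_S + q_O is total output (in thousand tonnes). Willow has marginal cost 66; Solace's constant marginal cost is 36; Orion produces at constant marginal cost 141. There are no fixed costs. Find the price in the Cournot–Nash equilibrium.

153

Willow's profit: π_W = (369 - 0.5Q)q_W - (66q_W). Setting ∂π_W/∂q_W = 0: 303 - q_W - (1/2)(q_S + q_O) = 0.
Solace's profit: π_S = (369 - 0.5Q)q_S - (36q_S). Setting ∂π_S/∂q_S = 0: 333 - q_S - (1/2)(q_W + q_O) = 0.
Orion's profit: π_O = (369 - 0.5Q)q_O - (141q_O). Setting ∂π_O/∂q_O = 0: 228 - q_O - (1/2)(q_W + q_S) = 0.
Summing all 3 equations gives 864 − 2Q = 0, hence Q = 432.
Back-substituting: q_W = (303 − 216)/(1/2) = 174, q_S = (333 − 216)/(1/2) = 234, q_O = (228 − 216)/(1/2) = 24.
Total output Q = 432, so price P = 369 - (1/2)·432 = 153.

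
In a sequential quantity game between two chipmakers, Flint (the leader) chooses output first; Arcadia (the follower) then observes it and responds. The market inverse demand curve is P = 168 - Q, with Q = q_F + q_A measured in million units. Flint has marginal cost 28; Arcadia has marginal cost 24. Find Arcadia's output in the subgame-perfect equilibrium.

Solve by backward induction. Given q_F, the follower Arcadia maximises π_A = (168 - q_F - q_A)q_A - 24q_A.
∂π_A/∂q_A = 144 - q_F - 2q_A = 0 gives the reaction function q_A = (144 - q_F)/2.
The leader anticipates this reaction. Substituting into P = 168 - Q gives P = 96 - (1/2)q_F, so π_F = (96 - (1/2)q_F)q_F - 28q_F.
Leader FOC: 68 - q_F = 0, so q_F = 68.
Then q_A = (144 - 68)/2 = 38.

38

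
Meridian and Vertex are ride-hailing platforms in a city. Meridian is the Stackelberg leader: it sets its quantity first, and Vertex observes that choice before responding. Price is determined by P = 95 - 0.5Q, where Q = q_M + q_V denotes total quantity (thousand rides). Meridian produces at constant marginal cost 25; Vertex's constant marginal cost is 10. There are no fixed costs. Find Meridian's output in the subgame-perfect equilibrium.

55

Solve by backward induction. Given q_M, the follower Vertex maximises π_V = (95 - (1/2)q_M - (1/2)q_V)q_V - 10q_V.
∂π_V/∂q_V = 85 - (1/2)q_M - q_V = 0 gives the reaction function q_V = (85 - (1/2)q_M).
The leader anticipates this reaction. Substituting into P = 95 - 0.5Q gives P = 105/2 - (1/4)q_M, so π_M = (105/2 - (1/4)q_M)q_M - 25q_M.
The leader's first-order condition 55/2 - (1/2)q_M = 0 yields q_M = 55.
Then q_V = (85 - (1/2)·55) = 115/2.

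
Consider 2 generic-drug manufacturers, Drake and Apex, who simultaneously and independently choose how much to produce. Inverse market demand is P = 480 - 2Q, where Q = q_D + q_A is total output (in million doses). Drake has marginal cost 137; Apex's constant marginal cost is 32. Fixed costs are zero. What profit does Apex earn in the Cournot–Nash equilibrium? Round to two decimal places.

16989.39

Drake's profit: π_D = (480 - 2Q)q_D - (137q_D). Setting ∂π_D/∂q_D = 0: 343 - 4q_D - 2(q_A) = 0.
Apex's profit: π_A = (480 - 2Q)q_A - (32q_A). Setting ∂π_A/∂q_A = 0: 448 - 4q_A - 2(q_D) = 0.
So q_D = (343 - 2q_A)/4 and q_A = (448 - 2q_D)/4.
Solving the pair: q_D = 119/3, q_A = 553/6.
Price P = 480 - 2·(791/6) = 649/3.
Apex's profit: (649/3 - 32)·(553/6) = 16989.3889.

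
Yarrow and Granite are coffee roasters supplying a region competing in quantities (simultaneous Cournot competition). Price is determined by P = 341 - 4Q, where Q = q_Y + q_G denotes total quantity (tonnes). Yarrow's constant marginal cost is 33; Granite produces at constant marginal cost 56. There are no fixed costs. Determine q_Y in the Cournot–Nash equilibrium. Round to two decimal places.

27.58

Yarrow's profit: π_Y = (341 - 4Q)q_Y - (33q_Y). Setting ∂π_Y/∂q_Y = 0: 308 - 8q_Y - 4(q_G) = 0.
Granite's profit: π_G = (341 - 4Q)q_G - (56q_G). Setting ∂π_G/∂q_G = 0: 285 - 8q_G - 4(q_Y) = 0.
Rearranging gives the reaction functions q_Y = (308 - 4q_G)/8 and q_G = (285 - 4q_Y)/8.
Substituting one into the other gives q_Y = 331/12 and q_G = 131/6.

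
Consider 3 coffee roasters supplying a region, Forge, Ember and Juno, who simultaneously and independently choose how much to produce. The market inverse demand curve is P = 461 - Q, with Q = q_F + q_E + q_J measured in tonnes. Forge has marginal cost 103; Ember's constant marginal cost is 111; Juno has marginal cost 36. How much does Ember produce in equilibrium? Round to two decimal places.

Forge's profit: π_F = (461 - Q)q_F - (103q_F). Setting ∂π_F/∂q_F = 0: 358 - 2q_F - (q_E + q_J) = 0.
Ember's profit: π_E = (461 - Q)q_E - (111q_E). Setting ∂π_E/∂q_E = 0: 350 - 2q_E - (q_F + q_J) = 0.
Juno's first-order condition: 425 - 2q_J - (q_F + q_E) = 0.
Summing all 3 equations gives 1133 − 4Q = 0, hence Q = 1133/4.
Back-substituting: q_F = (358 − 1133/4) = 299/4, q_E = (350 − 1133/4) = 267/4, q_J = (425 − 1133/4) = 567/4.

66.75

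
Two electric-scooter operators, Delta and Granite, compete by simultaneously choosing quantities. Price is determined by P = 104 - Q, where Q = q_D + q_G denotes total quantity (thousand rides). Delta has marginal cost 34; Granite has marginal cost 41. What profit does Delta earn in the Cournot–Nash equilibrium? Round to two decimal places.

Delta's profit: π_D = (104 - Q)q_D - (34q_D). Setting ∂π_D/∂q_D = 0: 70 - 2q_D - (q_G) = 0.
Granite's first-order condition: 63 - 2q_G - (q_D) = 0.
Rearranging gives the reaction functions q_D = (70 - q_G)/2 and q_G = (63 - q_D)/2.
Substituting one into the other gives q_D = 77/3 and q_G = 56/3.
Price P = 104 - 133/3 = 179/3.
Delta's profit: (179/3 - 34)·(77/3) = 658.7778.

658.78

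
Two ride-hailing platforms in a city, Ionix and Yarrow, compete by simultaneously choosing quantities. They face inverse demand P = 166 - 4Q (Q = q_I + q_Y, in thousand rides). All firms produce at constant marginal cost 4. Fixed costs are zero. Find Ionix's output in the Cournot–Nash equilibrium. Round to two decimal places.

13.50

A representative firm's profit is π_i = q_i(166 - 4Q) - 4q_i.
Setting ∂π_i/∂q_i = 0 with rivals' quantities fixed: 162 - 8q_i - 4q_j = 0.
By symmetry each firm produces the same amount; substituting q_j = q_i yields q_i = 162/12 = 27/2.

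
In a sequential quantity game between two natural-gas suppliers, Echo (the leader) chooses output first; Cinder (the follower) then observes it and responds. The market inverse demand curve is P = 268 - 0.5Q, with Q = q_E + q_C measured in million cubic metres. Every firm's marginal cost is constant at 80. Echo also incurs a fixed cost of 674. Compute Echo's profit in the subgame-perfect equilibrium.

8162

Solve by backward induction. Given q_E, the follower Cinder maximises π_C = (268 - (1/2)q_E - (1/2)q_C)q_C - 80q_C.
Setting the follower's marginal profit to zero, 188 - (1/2)q_E - q_C = 0, i.e. q_C = (188 - (1/2)q_E).
The leader anticipates this reaction. Substituting into P = 268 - 0.5Q gives P = 174 - (1/4)q_E, so π_E = (174 - (1/4)q_E)q_E - 80q_E.
Maximising: ∂π_E/∂q_E = 94 - (1/2)q_E = 0, giving q_E = 188.
Then q_C = (188 - (1/2)·188) = 94.
Price P = 268 - (1/2)·282 = 127.
Echo's profit: (127 - 80)·188 - 674 = 8162.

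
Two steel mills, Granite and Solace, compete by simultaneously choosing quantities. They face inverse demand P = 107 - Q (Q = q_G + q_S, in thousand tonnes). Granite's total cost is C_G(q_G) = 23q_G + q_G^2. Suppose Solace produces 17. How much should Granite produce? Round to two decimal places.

16.75

With the rival's output fixed at 17, Granite's profit is π_G = (107 - 17 - q_G)q_G - (23q_G + q_G²) = (90 - q_G)q_G - (23q_G + q_G²).
∂π_G/∂q_G = 67 - 4q_G = 0, so q_G = 67/4.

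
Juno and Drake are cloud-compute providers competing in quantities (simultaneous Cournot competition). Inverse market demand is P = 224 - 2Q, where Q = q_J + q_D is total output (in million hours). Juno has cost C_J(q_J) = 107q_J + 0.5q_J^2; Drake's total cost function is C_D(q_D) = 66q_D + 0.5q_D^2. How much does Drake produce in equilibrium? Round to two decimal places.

26.48

Juno's profit: π_J = (224 - 2Q)q_J - (107q_J + (1/2)q_J²). Setting ∂π_J/∂q_J = 0: 117 - 5q_J - 2(q_D) = 0.
Drake's first-order condition: 158 - 5q_D - 2(q_J) = 0.
Rearranging gives the reaction functions q_J = (117 - 2q_D)/5 and q_D = (158 - 2q_J)/5.
Solving the pair: q_J = 269/21, q_D = 556/21.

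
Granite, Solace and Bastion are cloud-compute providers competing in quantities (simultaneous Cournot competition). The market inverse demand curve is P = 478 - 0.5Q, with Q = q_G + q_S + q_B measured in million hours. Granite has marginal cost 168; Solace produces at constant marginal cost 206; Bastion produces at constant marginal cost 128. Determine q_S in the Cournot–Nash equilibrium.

Granite's profit: π_G = (478 - 0.5Q)q_G - (168q_G). Setting ∂π_G/∂q_G = 0: 310 - q_G - (1/2)(q_S + q_B) = 0.
Solace's profit: π_S = (478 - 0.5Q)q_S - (206q_S). Setting ∂π_S/∂q_S = 0: 272 - q_S - (1/2)(q_G + q_B) = 0.
Bastion's profit: π_B = (478 - 0.5Q)q_B - (128q_B). Setting ∂π_B/∂q_B = 0: 350 - q_B - (1/2)(q_G + q_S) = 0.
Adding the 3 conditions: 932 − Q − Q = 0, i.e. Q = 466.
Back-substituting: q_G = (310 − 233)/(1/2) = 154, q_S = (272 − 233)/(1/2) = 78, q_B = (350 − 233)/(1/2) = 234.

78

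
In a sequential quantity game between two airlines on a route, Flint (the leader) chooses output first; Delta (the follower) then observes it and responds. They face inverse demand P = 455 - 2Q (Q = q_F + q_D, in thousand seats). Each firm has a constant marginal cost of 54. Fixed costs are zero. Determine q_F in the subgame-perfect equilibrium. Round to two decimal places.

Solve by backward induction. Given q_F, the follower Delta maximises π_D = (455 - 2q_F - 2q_D)q_D - 54q_D.
Follower FOC: 401 - 2q_F - 4q_D = 0, so q_D(q_F) = (401 - 2q_F)/4.
The leader anticipates this reaction. Substituting into P = 455 - 2Q gives P = 509/2 - q_F, so π_F = (509/2 - q_F)q_F - 54q_F.
Maximising: ∂π_F/∂q_F = 401/2 - 2q_F = 0, giving q_F = 401/4.
Then q_D = (401 - 2·(401/4))/4 = 401/8.

100.25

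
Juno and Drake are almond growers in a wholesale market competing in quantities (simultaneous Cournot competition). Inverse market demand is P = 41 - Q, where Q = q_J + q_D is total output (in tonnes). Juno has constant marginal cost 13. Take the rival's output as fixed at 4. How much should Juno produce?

12

With the rival's output fixed at 4, Juno's profit is π_J = (41 - 4 - q_J)q_J - (13q_J) = (37 - q_J)q_J - (13q_J).
∂π_J/∂q_J = 24 - 2q_J = 0, so q_J = 12.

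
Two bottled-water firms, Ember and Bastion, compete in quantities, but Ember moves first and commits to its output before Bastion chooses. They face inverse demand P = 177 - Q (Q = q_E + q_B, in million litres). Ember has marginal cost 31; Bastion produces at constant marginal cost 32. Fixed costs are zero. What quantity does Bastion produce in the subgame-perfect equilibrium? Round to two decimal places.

35.75

Solve by backward induction. Given q_E, the follower Bastion maximises π_B = (177 - q_E - q_B)q_B - 32q_B.
∂π_B/∂q_B = 145 - q_E - 2q_B = 0 gives the reaction function q_B = (145 - q_E)/2.
The leader anticipates this reaction. Substituting into P = 177 - Q gives P = 209/2 - (1/2)q_E, so π_E = (209/2 - (1/2)q_E)q_E - 31q_E.
The leader's first-order condition 147/2 - q_E = 0 yields q_E = 147/2.
Then q_B = (145 - 147/2)/2 = 143/4.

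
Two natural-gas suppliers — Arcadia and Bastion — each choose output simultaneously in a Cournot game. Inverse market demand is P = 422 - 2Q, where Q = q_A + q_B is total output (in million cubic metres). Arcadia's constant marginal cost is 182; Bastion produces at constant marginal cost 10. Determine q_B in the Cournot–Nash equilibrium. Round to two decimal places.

Arcadia's profit: π_A = (422 - 2Q)q_A - (182q_A). Setting ∂π_A/∂q_A = 0: 240 - 4q_A - 2(q_B) = 0.
Bastion's first-order condition: 412 - 4q_B - 2(q_A) = 0.
So q_A = (240 - 2q_B)/4 and q_B = (412 - 2q_A)/4.
Substituting one into the other gives q_A = 34/3 and q_B = 292/3.

97.33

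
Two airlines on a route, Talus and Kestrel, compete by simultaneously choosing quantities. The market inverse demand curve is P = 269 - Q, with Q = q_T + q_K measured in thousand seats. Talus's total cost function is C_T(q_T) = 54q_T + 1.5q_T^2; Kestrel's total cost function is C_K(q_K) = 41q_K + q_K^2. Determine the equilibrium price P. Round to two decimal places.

Talus's profit: π_T = (269 - Q)q_T - (54q_T + (3/2)q_T²). Setting ∂π_T/∂q_T = 0: 215 - 5q_T - (q_K) = 0.
Kestrel's profit: π_K = (269 - Q)q_K - (41q_K + q_K²). Setting ∂π_K/∂q_K = 0: 228 - 4q_K - (q_T) = 0.
Best responses: q_T = (215 - q_K)/5, q_K = (228 - q_T)/4.
Solving the pair: q_T = 632/19, q_K = 925/19.
Total output Q = 1557/19, so price P = 269 - 1557/19 = 187.0526.

187.05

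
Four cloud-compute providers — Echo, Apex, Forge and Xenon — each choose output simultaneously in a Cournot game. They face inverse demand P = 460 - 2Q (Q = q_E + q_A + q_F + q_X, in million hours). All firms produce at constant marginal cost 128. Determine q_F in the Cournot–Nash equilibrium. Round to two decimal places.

Each firm earns π_i = (460 - 2Q)q_i - 128q_i.
Setting ∂π_i/∂q_i = 0 with rivals' quantities fixed: 332 - 4q_i - 2·Σ_{j≠i} q_j = 0.
With identical firms every q_j equals q_i, so Σ_{j≠i} q_j = 3q_i and 332 = 10q_i, giving q_i = 166/5.

33.20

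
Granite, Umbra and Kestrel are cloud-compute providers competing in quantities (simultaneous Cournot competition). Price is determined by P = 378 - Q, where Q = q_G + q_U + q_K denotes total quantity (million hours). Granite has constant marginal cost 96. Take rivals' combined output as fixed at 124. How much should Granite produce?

With rivals' combined output fixed at 124, Granite's profit is π_G = (378 - 124 - q_G)q_G - (96q_G) = (254 - q_G)q_G - (96q_G).
∂π_G/∂q_G = 158 - 2q_G = 0, so q_G = 79.

79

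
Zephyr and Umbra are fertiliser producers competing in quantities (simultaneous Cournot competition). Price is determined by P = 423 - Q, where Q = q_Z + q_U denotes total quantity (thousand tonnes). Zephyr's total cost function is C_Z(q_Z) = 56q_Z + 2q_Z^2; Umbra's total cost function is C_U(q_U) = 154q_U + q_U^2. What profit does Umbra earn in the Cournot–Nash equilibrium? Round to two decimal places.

5879.05

Zephyr's profit: π_Z = (423 - Q)q_Z - (56q_Z + 2q_Z²). Setting ∂π_Z/∂q_Z = 0: 367 - 6q_Z - (q_U) = 0.
Umbra's first-order condition: 269 - 4q_U - (q_Z) = 0.
Best responses: q_Z = (367 - q_U)/6, q_U = (269 - q_Z)/4.
Substituting one into the other gives q_Z = 1199/23 and q_U = 1247/23.
Price P = 423 - 106.3478 = 316.6522.
Umbra's profit: 316.6522·(1247/23) - 154·(1247/23) - (1247/23)² = 5879.0510.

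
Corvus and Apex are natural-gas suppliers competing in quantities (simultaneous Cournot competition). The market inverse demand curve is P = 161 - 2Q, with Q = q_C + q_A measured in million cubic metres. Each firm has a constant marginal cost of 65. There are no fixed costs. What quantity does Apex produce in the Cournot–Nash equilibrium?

Each firm earns π_i = (161 - 2Q)q_i - 65q_i.
Setting ∂π_i/∂q_i = 0 with rivals' quantities fixed: 96 - 4q_i - 2q_j = 0.
With identical firms every q_j equals q_i, so q_j = q_i and 96 = 6q_i, giving q_i = 16.

16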